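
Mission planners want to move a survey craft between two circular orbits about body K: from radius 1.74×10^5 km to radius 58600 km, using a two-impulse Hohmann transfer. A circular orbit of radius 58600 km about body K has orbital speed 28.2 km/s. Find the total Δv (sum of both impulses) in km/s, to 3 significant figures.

From the circular-orbit relation v² = μ/r at r = 58600 km: μ = v²r = (28.2)² × 58600 = 4.66011×10^7 km³/s².
The Hohmann ellipse has a_t = (r₁ + r₂)/2 = 1.163×10^5 km.
Circular speed at r₁: v₁ = √(μ/r₁) = √(4.66011×10^7/1.740×10^5) = 16.3653 km/s.
Transfer-orbit speed at r₁ (v² = μ(2/r − 1/a)): v_a = √[μ(2/r₁ − 1/a_t)] = 11.6167 km/s.
First burn Δv₁ = |v_a − v₁| = 4.749 km/s.
Circular speed at r₂: v₂ = √(μ/r₂) = 28.200 km/s.
Transfer-orbit speed at r₂: v_p = √[μ(2/r₂ − 1/a_t)] = 34.493 km/s.
Second burn Δv₂ = |v₂ − v_p| = 6.293 km/s.
Δv = Δv₁ + Δv₂ = 4.749 + 6.293 = 11.04 km/s.

Δv = 11.0 km/s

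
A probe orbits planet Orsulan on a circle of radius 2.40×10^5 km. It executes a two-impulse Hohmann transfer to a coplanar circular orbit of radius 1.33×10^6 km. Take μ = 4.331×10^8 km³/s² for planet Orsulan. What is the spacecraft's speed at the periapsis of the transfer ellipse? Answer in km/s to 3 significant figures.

v = 55.3 km/s

Transfer-ellipse semi-major axis a_t = (r₁ + r₂)/2 = (2.400×10^5 + 1.330×10^6)/2 = 7.850×10^5 km.
The periapsis of the transfer ellipse is at r = 2.400×10^5 km.
Applying v² = μ(2/r − 1/a_t): v = 55.29 km/s.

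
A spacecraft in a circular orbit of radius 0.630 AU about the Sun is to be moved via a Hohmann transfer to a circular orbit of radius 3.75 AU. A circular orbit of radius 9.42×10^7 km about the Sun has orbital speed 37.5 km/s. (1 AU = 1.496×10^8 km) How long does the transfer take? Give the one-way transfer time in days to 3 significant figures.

From the circular-orbit relation v² = μ/r at r = 9.42×10^7 km: μ = v²r = (37.5)² × 9.42×10^7 = 1.32469×10^11 km³/s².
In km: r₁ = 0.630 × 1.496×10^8 = 9.4248×10^7 km; r₂ = 3.75 × 1.496×10^8 = 5.610×10^8 km.
Transfer-ellipse semi-major axis a_t = (r₁ + r₂)/2 = (9.4248×10^7 + 5.610×10^8)/2 = 3.27624×10^8 km.
Half the transfer-orbit period gives t = π√(a_t³/μ) = 5.119×10^7 s.
Converting: 5.119×10^7 s ÷ 86400 s/day = 592 days.

t = 592 days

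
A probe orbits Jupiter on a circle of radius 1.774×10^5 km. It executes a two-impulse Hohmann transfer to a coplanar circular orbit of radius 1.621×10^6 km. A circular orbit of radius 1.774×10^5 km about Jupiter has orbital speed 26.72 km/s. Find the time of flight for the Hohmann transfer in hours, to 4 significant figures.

From the circular-orbit relation v² = μ/r at r = 1.774×10^5 km: μ = v²r = (26.72)² × 1.774×10^5 = 1.26656×10^8 km³/s².
Semi-major axis of the transfer orbit: a_t = (1.774×10^5 + 1.621×10^6)/2 = 8.992×10^5 km.
Transfer time t = π√(a_t³/μ) = π√((8.992×10^5)³ / 1.26656×10^8) = 2.3802×10^5 s.
Converting: 2.3802×10^5 s ÷ 3600 s/hour = 66.12 hours.

t = 66.12 hours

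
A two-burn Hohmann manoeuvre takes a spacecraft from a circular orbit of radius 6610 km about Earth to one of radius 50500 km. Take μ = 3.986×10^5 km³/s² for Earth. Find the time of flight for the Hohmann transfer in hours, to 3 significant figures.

Transfer-ellipse semi-major axis a_t = (r₁ + r₂)/2 = (6610 + 50500)/2 = 28555 km.
Transfer time t = π√(a_t³/μ) = π√((28555)³ / 3.986×10^5) = 24010 s.
Converting: 24010 s ÷ 3600 s/hour = 6.67 hours.

t = 6.67 hours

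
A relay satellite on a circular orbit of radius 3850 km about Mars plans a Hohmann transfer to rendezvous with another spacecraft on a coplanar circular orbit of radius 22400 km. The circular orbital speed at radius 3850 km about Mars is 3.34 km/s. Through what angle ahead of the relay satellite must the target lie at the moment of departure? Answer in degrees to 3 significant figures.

φ = 99.3°

From the circular-orbit relation v² = μ/r at r = 3850 km: μ = v²r = (3.34)² × 3850 = 42949.1 km³/s².
Semi-major axis of the transfer orbit: a_t = (3850 + 22400)/2 = 13125 km.
The half-period of the transfer ellipse is t = π√(a_t³/μ) = 22790 s.
The target's mean motion on its circular orbit is ω₂ = √(μ/r₂³) = 6.182×10^-5 rad/s.
Angle swept by the target during transfer: ω₂·t = 1.409 rad = 80.73°.
Arrival is 180° from departure on the ellipse, so φ = 180° − 80.73° = 99.3°.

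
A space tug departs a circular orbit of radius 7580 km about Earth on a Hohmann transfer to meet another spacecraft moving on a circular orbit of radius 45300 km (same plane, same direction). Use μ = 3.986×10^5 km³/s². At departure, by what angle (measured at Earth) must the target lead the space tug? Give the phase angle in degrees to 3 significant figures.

Semi-major axis of the transfer orbit: a_t = (7580 + 45300)/2 = 26440 km.
Transfer time t = π√(a_t³/μ) = 21393 s.
Target angular speed ω₂ = √(μ/r₂³) = 6.5482×10^-5 rad/s.
Angle swept by the target during transfer: ω₂·t = 1.40086 rad = 80.26°.
The space tug traverses 180° on the transfer ellipse, so the target must lead by 180° − 80.26° = 99.7°.

φ = 99.7°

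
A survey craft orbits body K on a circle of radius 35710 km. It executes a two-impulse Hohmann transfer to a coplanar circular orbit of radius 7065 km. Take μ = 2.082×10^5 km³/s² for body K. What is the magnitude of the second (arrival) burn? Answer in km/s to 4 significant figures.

Δv₂ = 1.586 km/s

Transfer-ellipse semi-major axis a_t = (r₁ + r₂)/2 = (35710 + 7065)/2 = 21387.5 km.
On the circular orbit at r = 7065 km, v_c = √(μ/r) = 5.429 km/s.
Transfer-orbit speed at the same r (vis-viva, a = a_t): v_t = √[μ(2/r − 1/a_t)] = 7.015 km/s.
Δv₂ = |v_t − v_c| = |7.015 − 5.429| = 1.586 km/s.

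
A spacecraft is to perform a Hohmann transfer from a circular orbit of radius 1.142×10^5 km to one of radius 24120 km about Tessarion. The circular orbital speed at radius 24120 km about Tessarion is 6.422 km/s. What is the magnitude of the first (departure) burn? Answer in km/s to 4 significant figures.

Δv₁ = 1.208 km/s

From the circular-orbit relation v² = μ/r at r = 24120 km: μ = v²r = (6.422)² × 24120 = 9.94759×10^5 km³/s².
Semi-major axis of the transfer orbit: a_t = (1.142×10^5 + 24120)/2 = 69160 km.
On the circular orbit at r = 1.142×10^5 km, v_c = √(μ/r) = 2.951 km/s.
Vis-viva on the transfer ellipse at r = 1.142×10^5 km gives v_t = √[μ(2/r − 1/a_t)] = 1.743 km/s.
Δv₁ = |v_t − v_c| = |1.743 − 2.951| = 1.208 km/s.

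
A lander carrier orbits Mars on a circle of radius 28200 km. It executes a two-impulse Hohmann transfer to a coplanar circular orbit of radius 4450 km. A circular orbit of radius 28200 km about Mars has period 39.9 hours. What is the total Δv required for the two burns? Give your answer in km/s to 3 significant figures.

From Kepler's third law T² = 4π²r³/μ at r = 28200 km, T = 39.9 hours = 39.9 × 3600 s = 1.4364×10^5 s: μ = 4π²r³/T² = 42909.8 km³/s².
Semi-major axis of the transfer orbit: a_t = (28200 + 4450)/2 = 16325 km.
At r₁ the circular-orbit speed is v₁ = √(μ/r₁) = 1.23354 km/s.
Transfer-orbit speed at r₁ (vis-viva): v_a = √[μ(2/r₁ − 1/a_t)] = 0.644031 km/s.
First burn Δv₁ = |v_a − v₁| = 0.58951 km/s.
At r₂, v₂ = √(μ/r₂) = 3.10526 km/s.
Transfer-orbit speed at r₂: v_p = √[μ(2/r₂ − 1/a_t)] = 4.08128 km/s.
Second burn Δv₂ = |v₂ − v_p| = 0.97602 km/s.
Total Δv = Δv₁ + Δv₂ = 1.566 km/s.

Δv = 1.57 km/s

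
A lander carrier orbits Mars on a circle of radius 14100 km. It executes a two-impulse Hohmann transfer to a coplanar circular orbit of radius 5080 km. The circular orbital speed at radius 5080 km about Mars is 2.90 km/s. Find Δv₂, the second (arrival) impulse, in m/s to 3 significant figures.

Δv₂ = 616 m/s

From the circular-orbit relation v² = μ/r at r = 5080 km: μ = v²r = (2.90)² × 5080 = 42722.8 km³/s².
The Hohmann ellipse has a_t = (r₁ + r₂)/2 = 9590 km.
Circular speed at r = 5080 km: v_c = √(μ/r) = 2.9000 km/s.
Transfer-orbit speed at the same r (vis-viva, a = a_t): v_t = √[μ(2/r − 1/a_t)] = 3.5164 km/s.
Δv₂ = |v_t − v_c| = |3.5164 − 2.9000| = 0.6164 km/s.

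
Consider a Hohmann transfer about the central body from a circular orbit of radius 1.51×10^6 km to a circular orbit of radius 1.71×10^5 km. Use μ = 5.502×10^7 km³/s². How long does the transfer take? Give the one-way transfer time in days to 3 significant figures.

Semi-major axis of the transfer orbit: a_t = (1.510×10^6 + 1.710×10^5)/2 = 8.405×10^5 km.
By Kepler's third law the transfer-orbit period is T = 2π√(a_t³/μ), so t = T/2 = 3.264×10^5 s.
Converting: 3.264×10^5 s ÷ 86400 s/day = 3.78 days.

t = 3.78 days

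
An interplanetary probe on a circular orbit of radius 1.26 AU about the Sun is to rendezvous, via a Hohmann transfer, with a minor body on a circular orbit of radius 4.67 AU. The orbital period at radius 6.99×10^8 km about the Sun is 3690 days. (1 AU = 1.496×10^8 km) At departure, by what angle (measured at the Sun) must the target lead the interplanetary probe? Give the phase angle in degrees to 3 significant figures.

φ = 88.9°

From Kepler's third law T² = 4π²r³/μ at r = 6.99×10^8 km, T = 3690 days = 3690 × 86400 s = 3.18816×10^8 s: μ = 4π²r³/T² = 1.32651×10^11 km³/s².
In km: r₁ = 1.26 × 1.496×10^8 = 1.88496×10^8 km; r₂ = 4.67 × 1.496×10^8 = 6.98632×10^8 km.
The Hohmann ellipse has a_t = (r₁ + r₂)/2 = 4.43564×10^8 km.
Transfer time t = π√(a_t³/μ) = 8.0580×10^7 s.
The target's mean motion on its circular orbit is ω₂ = √(μ/r₂³) = 1.9723×10^-8 rad/s.
Angle swept by the target during transfer: ω₂·t = 1.5893 rad = 91.06°.
Arrival is 180° from departure on the ellipse, so φ = 180° − 91.06° = 88.9°.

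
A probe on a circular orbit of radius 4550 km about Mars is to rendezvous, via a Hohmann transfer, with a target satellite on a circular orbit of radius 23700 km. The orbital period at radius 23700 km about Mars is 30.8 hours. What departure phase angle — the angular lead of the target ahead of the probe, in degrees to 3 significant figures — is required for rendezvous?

From Kepler's third law T² = 4π²r³/μ at r = 23700 km, T = 30.8 hours = 30.8 × 3600 s = 1.1088×10^5 s: μ = 4π²r³/T² = 42746.3 km³/s².
Semi-major axis of the transfer orbit: a_t = (4550 + 23700)/2 = 14125 km.
Transfer time t = π√(a_t³/μ) = 25508 s.
The target's mean motion on its circular orbit is ω₂ = √(μ/r₂³) = 5.6667×10^-5 rad/s.
Angle swept by the target during transfer: ω₂·t = 1.4455 rad = 82.82°.
Arrival is 180° from departure on the ellipse, so φ = 180° − 82.82° = 97.2°.

φ = 97.2°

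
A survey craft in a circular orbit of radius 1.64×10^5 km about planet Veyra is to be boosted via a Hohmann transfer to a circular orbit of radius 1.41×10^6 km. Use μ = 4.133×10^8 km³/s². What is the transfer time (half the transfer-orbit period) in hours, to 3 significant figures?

t = 30.0 hours

Semi-major axis of the transfer orbit: a_t = (1.640×10^5 + 1.410×10^6)/2 = 7.870×10^5 km.
Half the transfer-orbit period gives t = π√(a_t³/μ) = 1.079×10^5 s.
Converting: 1.079×10^5 s ÷ 3600 s/hour = 30.0 hours.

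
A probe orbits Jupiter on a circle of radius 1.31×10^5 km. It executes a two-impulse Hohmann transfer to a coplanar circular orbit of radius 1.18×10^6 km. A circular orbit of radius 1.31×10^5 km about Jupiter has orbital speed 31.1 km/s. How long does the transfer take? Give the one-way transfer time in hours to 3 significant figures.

From the circular-orbit relation v² = μ/r at r = 1.31×10^5 km: μ = v²r = (31.1)² × 1.31×10^5 = 1.26705×10^8 km³/s².
The Hohmann ellipse has a_t = (r₁ + r₂)/2 = 6.555×10^5 km.
By Kepler's third law the transfer-orbit period is T = 2π√(a_t³/μ), so t = T/2 = 1.481×10^5 s.
Converting: 1.481×10^5 s ÷ 3600 s/hour = 41.1 hours.

t = 41.1 hours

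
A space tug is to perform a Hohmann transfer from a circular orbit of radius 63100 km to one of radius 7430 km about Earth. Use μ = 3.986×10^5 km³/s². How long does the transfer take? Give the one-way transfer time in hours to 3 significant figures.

Transfer-ellipse semi-major axis a_t = (r₁ + r₂)/2 = (63100 + 7430)/2 = 35265 km.
By Kepler's third law the transfer-orbit period is T = 2π√(a_t³/μ), so t = T/2 = 32950 s.
Converting: 32950 s ÷ 3600 s/hour = 9.15 hours.

t = 9.15 hours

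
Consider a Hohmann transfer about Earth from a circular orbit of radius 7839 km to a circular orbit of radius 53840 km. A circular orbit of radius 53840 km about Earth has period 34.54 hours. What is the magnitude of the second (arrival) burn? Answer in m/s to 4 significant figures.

From Kepler's third law T² = 4π²r³/μ at r = 53840 km, T = 34.54 hours = 34.54 × 3600 s = 1.24344×10^5 s: μ = 4π²r³/T² = 3.98497×10^5 km³/s².
Transfer-ellipse semi-major axis a_t = (r₁ + r₂)/2 = (7839 + 53840)/2 = 30839.5 km.
On the circular orbit at r = 53840 km, v_c = √(μ/r) = 2.721 km/s.
Vis-viva on the transfer ellipse at r = 53840 km gives v_t = √[μ(2/r − 1/a_t)] = 1.372 km/s.
Δv₂ = |v_t − v_c| = |1.372 − 2.721| = 1.349 km/s.

Δv₂ = 1349 m/s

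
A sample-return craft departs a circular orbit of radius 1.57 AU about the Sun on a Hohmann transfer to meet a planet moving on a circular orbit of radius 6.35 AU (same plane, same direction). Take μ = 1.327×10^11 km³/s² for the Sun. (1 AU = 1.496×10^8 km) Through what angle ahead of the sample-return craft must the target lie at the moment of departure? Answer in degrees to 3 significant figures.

In km: r₁ = 1.57 × 1.496×10^8 = 2.34872×10^8 km; r₂ = 6.35 × 1.496×10^8 = 9.4996×10^8 km.
Transfer-ellipse semi-major axis a_t = (r₁ + r₂)/2 = (2.34872×10^8 + 9.4996×10^8)/2 = 5.92416×10^8 km.
Transfer time t = π√(a_t³/μ) = 1.24353×10^8 s.
The target's mean motion on its circular orbit is ω₂ = √(μ/r₂³) = 1.24416×10^-8 rad/s.
Angle swept by the target during transfer: ω₂·t = 1.54715 rad = 88.645°.
The sample-return craft traverses 180° on the transfer ellipse, so the target must lead by 180° − 88.645° = 91.4°.

φ = 91.4°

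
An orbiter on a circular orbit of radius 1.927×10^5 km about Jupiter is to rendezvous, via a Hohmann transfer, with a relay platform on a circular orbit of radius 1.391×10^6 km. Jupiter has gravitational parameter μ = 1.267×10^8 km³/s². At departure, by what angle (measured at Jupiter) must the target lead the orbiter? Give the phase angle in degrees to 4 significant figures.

φ = 102.7°

Semi-major axis of the transfer orbit: a_t = (1.927×10^5 + 1.391×10^6)/2 = 7.9185×10^5 km.
Transfer time t = π√(a_t³/μ) = 1.9666×10^5 s.
Target angular speed ω₂ = √(μ/r₂³) = 6.8612×10^-6 rad/s.
Angle swept by the target during transfer: ω₂·t = 1.3493 rad = 77.31°.
Arrival is 180° from departure on the ellipse, so φ = 180° − 77.31° = 102.7°.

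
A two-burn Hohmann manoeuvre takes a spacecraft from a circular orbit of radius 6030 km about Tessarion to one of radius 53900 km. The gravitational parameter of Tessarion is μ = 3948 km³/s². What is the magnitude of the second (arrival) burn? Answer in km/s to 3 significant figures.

Semi-major axis of the transfer orbit: a_t = (6030 + 53900)/2 = 29965 km.
Circular speed at r = 53900 km: v_c = √(μ/r) = 0.2706 km/s.
Vis-viva on the transfer ellipse at r = 53900 km gives v_t = √[μ(2/r − 1/a_t)] = 0.1214 km/s.
Δv₂ = |v_t − v_c| = |0.1214 − 0.2706| = 0.1492 km/s.

Δv₂ = 0.149 km/s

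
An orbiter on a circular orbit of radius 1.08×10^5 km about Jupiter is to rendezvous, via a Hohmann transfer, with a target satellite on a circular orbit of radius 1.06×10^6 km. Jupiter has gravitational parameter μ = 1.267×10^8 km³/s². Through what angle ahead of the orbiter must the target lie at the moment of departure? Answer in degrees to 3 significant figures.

φ = 106°

Semi-major axis of the transfer orbit: a_t = (1.080×10^5 + 1.060×10^6)/2 = 5.840×10^5 km.
Transfer time t = π√(a_t³/μ) = 1.2456×10^5 s.
Target angular speed ω₂ = √(μ/r₂³) = 1.0314×10^-5 rad/s.
Angle swept by the target during transfer: ω₂·t = 1.2847 rad = 73.61°.
The orbiter traverses 180° on the transfer ellipse, so the target must lead by 180° − 73.61° = 106°.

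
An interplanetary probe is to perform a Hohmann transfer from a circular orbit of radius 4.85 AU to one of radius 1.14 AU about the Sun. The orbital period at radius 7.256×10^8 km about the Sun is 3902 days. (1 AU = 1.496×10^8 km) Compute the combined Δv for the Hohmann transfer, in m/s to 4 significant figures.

Δv = 12780 m/s

From Kepler's third law T² = 4π²r³/μ at r = 7.256×10^8 km, T = 3902 days = 3902 × 86400 s = 3.371328×10^8 s: μ = 4π²r³/T² = 1.32693×10^11 km³/s².
In km: r₁ = 4.85 × 1.496×10^8 = 7.2556×10^8 km; r₂ = 1.14 × 1.496×10^8 = 1.70544×10^8 km.
The Hohmann ellipse has a_t = (r₁ + r₂)/2 = 4.48052×10^8 km.
At r₁ the circular-orbit speed is v₁ = √(μ/r₁) = 13.523 km/s.
On the transfer ellipse at r₁, vis-viva gives v_a = √[μ(2/r₁ − 1/a_t)] = 8.3434 km/s.
First burn Δv₁ = |v_a − v₁| = 5.180 km/s.
Circular speed at r₂: v₂ = √(μ/r₂) = 27.894 km/s.
Transfer-orbit speed at r₂: v_p = √[μ(2/r₂ − 1/a_t)] = 35.496 km/s.
Second burn Δv₂ = |v₂ − v_p| = 7.602 km/s.
Total Δv = Δv₁ + Δv₂ = 12.78 km/s.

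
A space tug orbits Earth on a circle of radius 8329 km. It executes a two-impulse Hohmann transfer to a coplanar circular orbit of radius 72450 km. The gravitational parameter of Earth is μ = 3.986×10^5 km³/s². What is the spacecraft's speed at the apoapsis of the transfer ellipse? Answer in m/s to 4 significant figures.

v = 1065 m/s

The Hohmann ellipse has a_t = (r₁ + r₂)/2 = 40389.5 km.
At apoapsis, r = 72450 km.
Vis-viva: v = √[μ(2/r − 1/a_t)] = √[3.986×10^5 × (2/72450 − 1/40389.5)] = 1.065 km/s.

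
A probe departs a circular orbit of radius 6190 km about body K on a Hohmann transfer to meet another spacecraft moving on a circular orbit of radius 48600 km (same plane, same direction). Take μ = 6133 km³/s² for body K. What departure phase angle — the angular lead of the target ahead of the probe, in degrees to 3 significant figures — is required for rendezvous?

φ = 104°

Transfer-ellipse semi-major axis a_t = (r₁ + r₂)/2 = (6190 + 48600)/2 = 27395 km.
Transfer time t = π√(a_t³/μ) = 1.818948×10^5 s.
Target angular speed ω₂ = √(μ/r₂³) = 7.309406×10^-6 rad/s.
Angle swept by the target during transfer: ω₂·t = 1.32954 rad = 76.18°.
The probe traverses 180° on the transfer ellipse, so the target must lead by 180° − 76.18° = 104°.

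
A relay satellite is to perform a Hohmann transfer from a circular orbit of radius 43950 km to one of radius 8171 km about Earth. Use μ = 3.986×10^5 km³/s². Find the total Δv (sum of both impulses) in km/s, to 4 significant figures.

Transfer-ellipse semi-major axis a_t = (r₁ + r₂)/2 = (43950 + 8171)/2 = 26060.5 km.
Circular speed at r₁: v₁ = √(μ/r₁) = √(3.986×10^5/43950) = 3.0115 km/s.
Transfer-orbit speed at r₁ (v² = μ(2/r − 1/a)): v_a = √[μ(2/r₁ − 1/a_t)] = 1.6863 km/s.
First burn Δv₁ = |v_a − v₁| = 1.325 km/s.
At r₂, v₂ = √(μ/r₂) = 6.984 km/s.
Transfer-orbit speed at r₂: v_p = √[μ(2/r₂ − 1/a_t)] = 9.070 km/s.
Second burn Δv₂ = |v₂ − v_p| = 2.086 km/s.
Δv = Δv₁ + Δv₂ = 1.325 + 2.086 = 3.411 km/s.

Δv = 3.411 km/s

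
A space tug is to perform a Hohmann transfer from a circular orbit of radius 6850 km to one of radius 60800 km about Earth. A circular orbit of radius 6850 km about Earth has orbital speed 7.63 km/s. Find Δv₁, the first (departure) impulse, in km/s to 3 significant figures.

Δv₁ = 2.60 km/s

From the circular-orbit relation v² = μ/r at r = 6850 km: μ = v²r = (7.63)² × 6850 = 3.98786×10^5 km³/s².
Transfer-ellipse semi-major axis a_t = (r₁ + r₂)/2 = (6850 + 60800)/2 = 33825 km.
Circular speed at r = 6850 km: v_c = √(μ/r) = 7.630 km/s.
Transfer-orbit speed at the same r (vis-viva, a = a_t): v_t = √[μ(2/r − 1/a_t)] = 10.23 km/s.
Δv₁ = |v_t − v_c| = |10.23 − 7.630| = 2.600 km/s.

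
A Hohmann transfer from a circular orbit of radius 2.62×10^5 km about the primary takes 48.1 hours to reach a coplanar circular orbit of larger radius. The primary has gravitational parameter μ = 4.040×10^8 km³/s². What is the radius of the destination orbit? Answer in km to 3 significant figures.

r₂ = 1.88×10^6 km

Transfer time t = 48.1 hours = 1.7316×10^5 s, and t = π√(a_t³/μ).
So a_t = (μ t²/π²)^(1/3) = (4.040×10^8 × (1.7316×10^5)² / π²)^(1/3) = 1.0707×10^6 km.
Since a_t = (r₁ + r₂)/2, r₂ = 2a_t − r₁ = 2×1.0707×10^6 − 2.620×10^5 = 1.8794×10^6 km.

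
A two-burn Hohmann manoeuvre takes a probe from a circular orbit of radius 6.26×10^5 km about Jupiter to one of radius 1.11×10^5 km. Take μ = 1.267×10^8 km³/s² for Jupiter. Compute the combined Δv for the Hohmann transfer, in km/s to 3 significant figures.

Δv = 16.7 km/s

The Hohmann ellipse has a_t = (r₁ + r₂)/2 = 3.685×10^5 km.
Circular speed at r₁: v₁ = √(μ/r₁) = √(1.267×10^8/6.260×10^5) = 14.227 km/s.
Transfer-orbit speed at r₁ (v² = μ(2/r − 1/a)): v_a = √[μ(2/r₁ − 1/a_t)] = 7.8081 km/s.
First burn Δv₁ = |v_a − v₁| = 6.419 km/s.
Circular speed at r₂: v₂ = √(μ/r₂) = 33.785 km/s.
Transfer-orbit speed at r₂: v_p = √[μ(2/r₂ − 1/a_t)] = 44.035 km/s.
Second burn Δv₂ = |v₂ − v_p| = 10.25 km/s.
Δv = Δv₁ + Δv₂ = 6.419 + 10.25 = 16.67 km/s.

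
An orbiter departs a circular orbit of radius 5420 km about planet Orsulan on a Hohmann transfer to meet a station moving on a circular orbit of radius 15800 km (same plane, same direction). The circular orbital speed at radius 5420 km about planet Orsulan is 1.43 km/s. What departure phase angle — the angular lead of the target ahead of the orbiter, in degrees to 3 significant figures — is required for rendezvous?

From the circular-orbit relation v² = μ/r at r = 5420 km: μ = v²r = (1.43)² × 5420 = 11083.4 km³/s².
Semi-major axis of the transfer orbit: a_t = (5420 + 15800)/2 = 10610 km.
Transfer time t = π√(a_t³/μ) = 32612.7 s.
Target angular speed ω₂ = √(μ/r₂³) = 5.30091×10^-5 rad/s.
Angle swept by the target during transfer: ω₂·t = 1.72877 rad = 99.051°.
Arrival is 180° from departure on the ellipse, so φ = 180° − 99.051° = 80.9°.

φ = 80.9°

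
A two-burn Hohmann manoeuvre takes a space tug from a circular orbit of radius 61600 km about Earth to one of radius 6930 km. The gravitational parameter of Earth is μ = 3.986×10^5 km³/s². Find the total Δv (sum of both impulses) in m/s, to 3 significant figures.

Δv = 3980 m/s

Transfer-ellipse semi-major axis a_t = (r₁ + r₂)/2 = (61600 + 6930)/2 = 34265 km.
Circular speed at r₁: v₁ = √(μ/r₁) = √(3.986×10^5/61600) = 2.54377 km/s.
On the transfer ellipse at r₁, vis-viva equation gives v_a = √[μ(2/r₁ − 1/a_t)] = 1.14398 km/s.
First burn Δv₁ = |v_a − v₁| = 1.39979 km/s.
At r₂, v₂ = √(μ/r₂) = 7.5840647 km/s.
Transfer-orbit speed at r₂: v_p = √[μ(2/r₂ − 1/a_t)] = 10.168737 km/s.
Second burn Δv₂ = |v₂ − v_p| = 2.58467 km/s.
Total Δv = Δv₁ + Δv₂ = 3.984 km/s.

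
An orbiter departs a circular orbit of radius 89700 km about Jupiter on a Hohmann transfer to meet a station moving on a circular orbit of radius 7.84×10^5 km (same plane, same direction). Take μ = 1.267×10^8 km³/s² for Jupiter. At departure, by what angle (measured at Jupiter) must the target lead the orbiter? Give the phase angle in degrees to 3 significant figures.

φ = 105°

Transfer-ellipse semi-major axis a_t = (r₁ + r₂)/2 = (89700 + 7.840×10^5)/2 = 4.3685×10^5 km.
Transfer time t = π√(a_t³/μ) = 80586 s.
The target's mean motion on its circular orbit is ω₂ = √(μ/r₂³) = 1.6215×10^-5 rad/s.
Angle swept by the target during transfer: ω₂·t = 1.3067 rad = 74.87°.
Arrival is 180° from departure on the ellipse, so φ = 180° − 74.87° = 105°.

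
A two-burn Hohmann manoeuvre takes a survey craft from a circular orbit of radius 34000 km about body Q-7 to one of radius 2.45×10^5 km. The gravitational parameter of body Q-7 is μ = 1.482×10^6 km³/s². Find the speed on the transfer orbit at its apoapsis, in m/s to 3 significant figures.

Transfer-ellipse semi-major axis a_t = (r₁ + r₂)/2 = (34000 + 2.450×10^5)/2 = 1.395×10^5 km.
At apoapsis, r = 2.450×10^5 km.
From the vis-viva equation, v = √[μ(2/r − 1/a_t)] = 1.214 km/s.

v = 1210 m/s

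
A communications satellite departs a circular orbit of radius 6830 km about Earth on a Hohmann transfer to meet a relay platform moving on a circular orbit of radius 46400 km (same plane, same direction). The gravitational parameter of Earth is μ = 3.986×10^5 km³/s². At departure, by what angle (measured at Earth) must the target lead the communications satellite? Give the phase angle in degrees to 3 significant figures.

φ = 102°

Semi-major axis of the transfer orbit: a_t = (6830 + 46400)/2 = 26615 km.
Transfer time t = π√(a_t³/μ) = 21606 s.
The target's mean motion on its circular orbit is ω₂ = √(μ/r₂³) = 6.3167×10^-5 rad/s.
Angle swept by the target during transfer: ω₂·t = 1.3648 rad = 78.20°.
Arrival is 180° from departure on the ellipse, so φ = 180° − 78.20° = 102°.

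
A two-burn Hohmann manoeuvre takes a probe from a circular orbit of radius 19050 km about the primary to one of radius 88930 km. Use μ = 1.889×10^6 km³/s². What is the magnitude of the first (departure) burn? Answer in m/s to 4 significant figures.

Δv₁ = 2822 m/s

Semi-major axis of the transfer orbit: a_t = (19050 + 88930)/2 = 53990 km.
On the circular orbit at r = 19050 km, v_c = √(μ/r) = 9.958 km/s.
Transfer-orbit speed at the same r (vis-viva, a = a_t): v_t = √[μ(2/r − 1/a_t)] = 12.78 km/s.
Δv₁ = |v_t − v_c| = |12.78 − 9.958| = 2.822 km/s.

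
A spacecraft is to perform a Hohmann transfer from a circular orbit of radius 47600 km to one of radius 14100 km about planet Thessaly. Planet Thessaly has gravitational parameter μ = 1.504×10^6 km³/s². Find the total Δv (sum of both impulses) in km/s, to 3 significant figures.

The Hohmann ellipse has a_t = (r₁ + r₂)/2 = 30850 km.
Circular speed at r₁: v₁ = √(μ/r₁) = √(1.504×10^6/47600) = 5.621 km/s.
Transfer-orbit speed at r₁ (vis-viva): v_a = √[μ(2/r₁ − 1/a_t)] = 3.800 km/s.
First burn Δv₁ = |v_a − v₁| = 1.821 km/s.
At r₂, v₂ = √(μ/r₂) = 10.328 km/s.
Transfer-orbit speed at r₂: v_p = √[μ(2/r₂ − 1/a_t)] = 12.829 km/s.
Second burn Δv₂ = |v₂ − v_p| = 2.501 km/s.
Total Δv = Δv₁ + Δv₂ = 4.322 km/s.

Δv = 4.32 km/s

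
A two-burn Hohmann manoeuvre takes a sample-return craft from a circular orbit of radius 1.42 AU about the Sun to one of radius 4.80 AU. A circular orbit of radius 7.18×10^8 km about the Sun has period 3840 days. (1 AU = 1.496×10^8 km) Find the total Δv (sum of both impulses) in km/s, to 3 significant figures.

Δv = 10.5 km/s

From Kepler's third law T² = 4π²r³/μ at r = 7.18×10^8 km, T = 3840 days = 3840 × 86400 s = 3.31776×10^8 s: μ = 4π²r³/T² = 1.32753×10^11 km³/s².
In km: r₁ = 1.42 × 1.496×10^8 = 2.12432×10^8 km; r₂ = 4.80 × 1.496×10^8 = 7.1808×10^8 km.
The Hohmann ellipse has a_t = (r₁ + r₂)/2 = 4.65256×10^8 km.
At r₁ the circular-orbit speed is v₁ = √(μ/r₁) = 24.998 km/s.
Transfer-orbit speed at r₁ (vis-viva equation): v_p = √[μ(2/r₁ − 1/a_t)] = 31.056 km/s.
First burn Δv₁ = |v_p − v₁| = 6.058 km/s.
Circular speed at r₂: v₂ = √(μ/r₂) = 13.5968 km/s.
Transfer-orbit speed at r₂: v_a = √[μ(2/r₂ − 1/a_t)] = 9.18754 km/s.
Second burn Δv₂ = |v₂ − v_a| = 4.409 km/s.
Total Δv = Δv₁ + Δv₂ = 10.47 km/s.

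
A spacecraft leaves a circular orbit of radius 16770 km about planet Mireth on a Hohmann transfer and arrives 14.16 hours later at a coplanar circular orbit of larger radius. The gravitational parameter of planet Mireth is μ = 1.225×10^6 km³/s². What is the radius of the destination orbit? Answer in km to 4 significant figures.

Transfer time t = 14.16 hours = 50976 s, and t = π√(a_t³/μ).
So a_t = (μ t²/π²)^(1/3) = (1.225×10^6 × (50976)² / π²)^(1/3) = 68579 km.
Since a_t = (r₁ + r₂)/2, r₂ = 2a_t − r₁ = 2×68579 − 16770 = 1.20388×10^5 km.

r₂ = 1.204×10^5 km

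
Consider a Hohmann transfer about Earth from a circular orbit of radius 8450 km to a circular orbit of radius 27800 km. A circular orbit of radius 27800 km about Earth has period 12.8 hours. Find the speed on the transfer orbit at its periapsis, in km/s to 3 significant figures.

v = 8.52 km/s

From Kepler's third law T² = 4π²r³/μ at r = 27800 km, T = 12.8 hours = 12.8 × 3600 s = 46080 s: μ = 4π²r³/T² = 3.99456×10^5 km³/s².
Transfer-ellipse semi-major axis a_t = (r₁ + r₂)/2 = (8450 + 27800)/2 = 18125 km.
At periapsis, r = 8450 km.
Vis-viva: v = √[μ(2/r − 1/a_t)] = √[3.99456×10^5 × (2/8450 − 1/18125)] = 8.515 km/s.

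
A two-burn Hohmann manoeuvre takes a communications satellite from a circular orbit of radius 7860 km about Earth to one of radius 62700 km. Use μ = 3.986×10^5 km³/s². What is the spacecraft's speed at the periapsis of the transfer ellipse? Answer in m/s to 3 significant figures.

The Hohmann ellipse has a_t = (r₁ + r₂)/2 = 35280 km.
The periapsis of the transfer ellipse is at r = 7860 km.
From the vis-viva equation, v = √[μ(2/r − 1/a_t)] = 9.494 km/s.

v = 9490 m/s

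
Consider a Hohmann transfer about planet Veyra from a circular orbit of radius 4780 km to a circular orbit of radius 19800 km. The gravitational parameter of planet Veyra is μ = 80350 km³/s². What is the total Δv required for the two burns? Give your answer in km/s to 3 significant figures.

Semi-major axis of the transfer orbit: a_t = (4780 + 19800)/2 = 12290 km.
At r₁ the circular-orbit speed is v₁ = √(μ/r₁) = 4.100 km/s.
Transfer-orbit speed at r₁ (vis-viva): v_p = √[μ(2/r₁ − 1/a_t)] = 5.204 km/s.
First burn Δv₁ = |v_p − v₁| = 1.104 km/s.
Circular speed at r₂: v₂ = √(μ/r₂) = 2.0145 km/s.
Transfer-orbit speed at r₂: v_a = √[μ(2/r₂ − 1/a_t)] = 1.2563 km/s.
Second burn Δv₂ = |v₂ − v_a| = 0.7582 km/s.
Total Δv = Δv₁ + Δv₂ = 1.862 km/s.

Δv = 1.86 km/s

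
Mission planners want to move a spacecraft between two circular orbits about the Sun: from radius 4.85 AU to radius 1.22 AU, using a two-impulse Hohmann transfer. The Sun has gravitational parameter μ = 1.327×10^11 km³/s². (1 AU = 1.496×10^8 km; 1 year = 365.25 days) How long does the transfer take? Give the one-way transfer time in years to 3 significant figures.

t = 2.64 years

In km: r₁ = 4.85 × 1.496×10^8 = 7.2556×10^8 km; r₂ = 1.22 × 1.496×10^8 = 1.82512×10^8 km.
The Hohmann ellipse has a_t = (r₁ + r₂)/2 = 4.54036×10^8 km.
Transfer time t = π√(a_t³/μ) = π√((4.54036×10^8)³ / 1.327×10^11) = 8.344×10^7 s.
Converting: 8.344×10^7 s ÷ 3.15576×10^7 s/year (365.25 × 86400) = 2.64 years.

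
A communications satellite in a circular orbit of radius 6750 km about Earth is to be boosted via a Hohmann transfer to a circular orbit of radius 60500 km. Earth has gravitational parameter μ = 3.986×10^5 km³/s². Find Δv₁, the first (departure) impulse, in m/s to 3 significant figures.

Δv₁ = 2620 m/s

Semi-major axis of the transfer orbit: a_t = (6750 + 60500)/2 = 33625 km.
Circular speed at r = 6750 km: v_c = √(μ/r) = 7.68452 km/s.
Vis-viva on the transfer ellipse at r = 6750 km gives v_t = √[μ(2/r − 1/a_t)] = 10.3077 km/s.
Δv₁ = |v_t − v_c| = |10.3077 − 7.68452| = 2.623 km/s.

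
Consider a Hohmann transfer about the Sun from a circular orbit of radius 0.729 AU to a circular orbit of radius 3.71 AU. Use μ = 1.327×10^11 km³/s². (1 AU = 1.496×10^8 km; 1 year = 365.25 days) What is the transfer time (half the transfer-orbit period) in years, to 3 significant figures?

In km: r₁ = 0.729 × 1.496×10^8 = 1.090584×10^8 km; r₂ = 3.71 × 1.496×10^8 = 5.55016×10^8 km.
Semi-major axis of the transfer orbit: a_t = (1.090584×10^8 + 5.55016×10^8)/2 = 3.320372×10^8 km.
Transfer time t = π√(a_t³/μ) = π√((3.320372×10^8)³ / 1.327×10^11) = 5.218×10^7 s.
Converting: 5.218×10^7 s ÷ 3.15576×10^7 s/year (365.25 × 86400) = 1.65 years.

t = 1.65 years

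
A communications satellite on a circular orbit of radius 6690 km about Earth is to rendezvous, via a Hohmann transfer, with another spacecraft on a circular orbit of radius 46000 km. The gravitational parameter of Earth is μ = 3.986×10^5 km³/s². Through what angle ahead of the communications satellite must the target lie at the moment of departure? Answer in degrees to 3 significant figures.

φ = 102°

The Hohmann ellipse has a_t = (r₁ + r₂)/2 = 26345 km.
Transfer time t = π√(a_t³/μ) = 21277.9 s.
Target angular speed ω₂ = √(μ/r₂³) = 6.39929×10^-5 rad/s.
Angle swept by the target during transfer: ω₂·t = 1.36163 rad = 78.02°.
The communications satellite traverses 180° on the transfer ellipse, so the target must lead by 180° − 78.02° = 102°.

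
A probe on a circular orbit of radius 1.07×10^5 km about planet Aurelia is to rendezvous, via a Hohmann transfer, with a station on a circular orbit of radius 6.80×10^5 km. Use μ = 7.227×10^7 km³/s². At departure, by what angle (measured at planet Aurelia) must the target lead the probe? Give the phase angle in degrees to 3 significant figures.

φ = 101°

Semi-major axis of the transfer orbit: a_t = (1.070×10^5 + 6.800×10^5)/2 = 3.935×10^5 km.
Transfer time t = π√(a_t³/μ) = 91220 s.
Target angular speed ω₂ = √(μ/r₂³) = 1.516×10^-5 rad/s.
Angle swept by the target during transfer: ω₂·t = 1.383 rad = 79.24°.
The probe traverses 180° on the transfer ellipse, so the target must lead by 180° − 79.24° = 101°.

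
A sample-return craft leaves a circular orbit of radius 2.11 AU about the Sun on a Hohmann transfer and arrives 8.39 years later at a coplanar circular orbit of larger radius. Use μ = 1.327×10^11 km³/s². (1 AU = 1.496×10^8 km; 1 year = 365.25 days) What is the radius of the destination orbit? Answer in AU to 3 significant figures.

In km: r₁ = 2.11 × 1.496×10^8 = 3.15656×10^8 km.
Transfer time t = 8.39 years × 365.25 × 86400 s = 2.64768264×10^8 s, and t = π√(a_t³/μ).
So a_t = (μ t²/π²)^(1/3) = (1.327×10^11 × (2.64768264×10^8)² / π²)^(1/3) = 9.8047×10^8 km.
Since a_t = (r₁ + r₂)/2, r₂ = 2a_t − r₁ = 2×9.8047×10^8 − 3.15656×10^8 = 1.645284×10^9 km.
In AU: r₂ = 1.645284×10^9 / 1.496×10^8 = 11.0 AU.

r₂ = 11.0 AU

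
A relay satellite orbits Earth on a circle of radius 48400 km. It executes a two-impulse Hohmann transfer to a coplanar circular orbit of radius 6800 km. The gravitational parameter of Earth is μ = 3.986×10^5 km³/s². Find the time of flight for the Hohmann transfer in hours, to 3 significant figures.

t = 6.34 hours

The Hohmann ellipse has a_t = (r₁ + r₂)/2 = 27600 km.
Transfer time t = π√(a_t³/μ) = π√((27600)³ / 3.986×10^5) = 22820 s.
Converting: 22820 s ÷ 3600 s/hour = 6.34 hours.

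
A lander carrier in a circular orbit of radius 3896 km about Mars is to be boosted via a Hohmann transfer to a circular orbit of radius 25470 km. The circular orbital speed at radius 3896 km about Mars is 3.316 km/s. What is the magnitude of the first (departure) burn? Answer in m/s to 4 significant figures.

Δv₁ = 1051 m/s

From the circular-orbit relation v² = μ/r at r = 3896 km: μ = v²r = (3.316)² × 3896 = 42839.9 km³/s².
Semi-major axis of the transfer orbit: a_t = (3896 + 25470)/2 = 14683 km.
On the circular orbit at r = 3896 km, v_c = √(μ/r) = 3.316 km/s.
Vis-viva on the transfer ellipse at r = 3896 km gives v_t = √[μ(2/r − 1/a_t)] = 4.367 km/s.
Δv₁ = |v_t − v_c| = |4.367 − 3.316| = 1.051 km/s.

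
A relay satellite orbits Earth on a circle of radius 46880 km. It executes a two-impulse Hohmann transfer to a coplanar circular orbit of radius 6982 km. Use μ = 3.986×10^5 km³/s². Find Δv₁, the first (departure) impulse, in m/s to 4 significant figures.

Δv₁ = 1431 m/s

Transfer-ellipse semi-major axis a_t = (r₁ + r₂)/2 = (46880 + 6982)/2 = 26931 km.
On the circular orbit at r = 46880 km, v_c = √(μ/r) = 2.916 km/s.
Transfer-orbit speed at the same r (vis-viva, a = a_t): v_t = √[μ(2/r − 1/a_t)] = 1.485 km/s.
Δv₁ = |v_t − v_c| = |1.485 − 2.916| = 1.431 km/s.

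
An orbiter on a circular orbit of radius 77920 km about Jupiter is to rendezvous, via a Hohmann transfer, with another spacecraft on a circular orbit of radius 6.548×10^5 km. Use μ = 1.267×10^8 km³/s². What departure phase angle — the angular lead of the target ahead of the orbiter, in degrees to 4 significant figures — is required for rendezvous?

φ = 104.7°

Transfer-ellipse semi-major axis a_t = (r₁ + r₂)/2 = (77920 + 6.548×10^5)/2 = 3.6636×10^5 km.
Transfer time t = π√(a_t³/μ) = 61890.5 s.
The target's mean motion on its circular orbit is ω₂ = √(μ/r₂³) = 2.12435×10^-5 rad/s.
Angle swept by the target during transfer: ω₂·t = 1.3148 rad = 75.33°.
The orbiter traverses 180° on the transfer ellipse, so the target must lead by 180° − 75.33° = 104.7°.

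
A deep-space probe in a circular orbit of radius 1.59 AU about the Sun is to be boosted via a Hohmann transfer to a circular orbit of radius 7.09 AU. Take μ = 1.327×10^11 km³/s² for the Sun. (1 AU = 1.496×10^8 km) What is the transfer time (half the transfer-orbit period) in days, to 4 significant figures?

t = 1651 days

In km: r₁ = 1.59 × 1.496×10^8 = 2.37864×10^8 km; r₂ = 7.09 × 1.496×10^8 = 1.060664×10^9 km.
Transfer-ellipse semi-major axis a_t = (r₁ + r₂)/2 = (2.37864×10^8 + 1.060664×10^9)/2 = 6.49264×10^8 km.
Transfer time t = π√(a_t³/μ) = π√((6.49264×10^8)³ / 1.327×10^11) = 1.4267×10^8 s.
Converting: 1.4267×10^8 s ÷ 86400 s/day = 1651 days.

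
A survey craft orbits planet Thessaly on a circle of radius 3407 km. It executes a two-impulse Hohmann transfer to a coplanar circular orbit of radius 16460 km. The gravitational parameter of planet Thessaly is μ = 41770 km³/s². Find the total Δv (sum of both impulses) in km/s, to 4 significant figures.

Transfer-ellipse semi-major axis a_t = (r₁ + r₂)/2 = (3407 + 16460)/2 = 9933.5 km.
At r₁ the circular-orbit speed is v₁ = √(μ/r₁) = 3.501 km/s.
Transfer-orbit speed at r₁ (vis-viva equation): v_p = √[μ(2/r₁ − 1/a_t)] = 4.507 km/s.
First burn Δv₁ = |v_p − v₁| = 1.006 km/s.
Circular speed at r₂: v₂ = √(μ/r₂) = 1.593 km/s.
Transfer-orbit speed at r₂: v_a = √[μ(2/r₂ − 1/a_t)] = 0.9329 km/s.
Second burn Δv₂ = |v₂ − v_a| = 0.6601 km/s.
Δv = Δv₁ + Δv₂ = 1.006 + 0.6601 = 1.666 km/s.

Δv = 1.666 km/s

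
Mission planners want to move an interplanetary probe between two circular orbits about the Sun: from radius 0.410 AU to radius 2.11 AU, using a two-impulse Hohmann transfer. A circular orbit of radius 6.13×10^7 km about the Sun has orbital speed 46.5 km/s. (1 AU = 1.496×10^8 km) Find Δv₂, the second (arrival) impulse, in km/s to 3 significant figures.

Δv₂ = 8.80 km/s

From the circular-orbit relation v² = μ/r at r = 6.13×10^7 km: μ = v²r = (46.5)² × 6.13×10^7 = 1.32546×10^11 km³/s².
In km: r₁ = 0.410 × 1.496×10^8 = 6.1336×10^7 km; r₂ = 2.11 × 1.496×10^8 = 3.15656×10^8 km.
Semi-major axis of the transfer orbit: a_t = (6.1336×10^7 + 3.15656×10^8)/2 = 1.88496×10^8 km.
Circular speed at r = 3.15656×10^8 km: v_c = √(μ/r) = 20.49161 km/s.
Vis-viva on the transfer ellipse at r = 3.15656×10^8 km gives v_t = √[μ(2/r − 1/a_t)] = 11.68915 km/s.
Δv₂ = |v_t − v_c| = |11.68915 − 20.49161| = 8.802 km/s.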